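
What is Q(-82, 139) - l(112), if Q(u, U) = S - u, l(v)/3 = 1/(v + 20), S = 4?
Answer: 3783/44 ≈ 85.977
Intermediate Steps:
l(v) = 3/(20 + v) (l(v) = 3/(v + 20) = 3/(20 + v))
Q(u, U) = 4 - u
Q(-82, 139) - l(112) = (4 - 1*(-82)) - 3/(20 + 112) = (4 + 82) - 3/132 = 86 - 3/132 = 86 - 1*1/44 = 86 - 1/44 = 3783/44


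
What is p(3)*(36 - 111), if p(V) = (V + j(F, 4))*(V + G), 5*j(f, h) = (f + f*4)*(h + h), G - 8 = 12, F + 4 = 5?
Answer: -18975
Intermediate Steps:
F = 1 (F = -4 + 5 = 1)
G = 20 (G = 8 + 12 = 20)
j(f, h) = 2*f*h (j(f, h) = ((f + f*4)*(h + h))/5 = ((f + 4*f)*(2*h))/5 = ((5*f)*(2*h))/5 = (10*f*h)/5 = 2*f*h)
p(V) = (8 + V)*(20 + V) (p(V) = (V + 2*1*4)*(V + 20) = (V + 8)*(20 + V) = (8 + V)*(20 + V))
p(3)*(36 - 111) = (160 + 3² + 28*3)*(36 - 111) = (160 + 9 + 84)*(-75) = 253*(-75) = -18975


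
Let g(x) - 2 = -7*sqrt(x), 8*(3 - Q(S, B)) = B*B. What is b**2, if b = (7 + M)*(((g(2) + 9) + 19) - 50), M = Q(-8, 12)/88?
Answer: 89939049/3872 + 12642035*sqrt(2)/968 ≈ 41698.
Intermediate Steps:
Q(S, B) = 3 - B**2/8 (Q(S, B) = 3 - B*B/8 = 3 - B**2/8)
M = -15/88 (M = (3 - 1/8*12**2)/88 = (3 - 1/8*144)*(1/88) = (3 - 18)*(1/88) = -15*1/88 = -15/88 ≈ -0.17045)
g(x) = 2 - 7*sqrt(x)
b = -3005/22 - 4207*sqrt(2)/88 (b = (7 - 15/88)*((((2 - 7*sqrt(2)) + 9) + 19) - 50) = 601*(((11 - 7*sqrt(2)) + 19) - 50)/88 = 601*((30 - 7*sqrt(2)) - 50)/88 = 601*(-20 - 7*sqrt(2))/88 = -3005/22 - 4207*sqrt(2)/88 ≈ -204.20)
b**2 = (-3005/22 - 4207*sqrt(2)/88)**2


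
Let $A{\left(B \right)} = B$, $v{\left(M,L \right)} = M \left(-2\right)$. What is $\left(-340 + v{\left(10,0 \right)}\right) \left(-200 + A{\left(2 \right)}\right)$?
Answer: $71280$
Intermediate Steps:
$v{\left(M,L \right)} = - 2 M$
$\left(-340 + v{\left(10,0 \right)}\right) \left(-200 + A{\left(2 \right)}\right) = \left(-340 - 20\right) \left(-200 + 2\right) = \left(-340 - 20\right) \left(-198\right) = \left(-360\right) \left(-198\right) = 71280$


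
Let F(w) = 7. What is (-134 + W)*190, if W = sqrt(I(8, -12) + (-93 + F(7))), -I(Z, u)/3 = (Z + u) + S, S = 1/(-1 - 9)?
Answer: -25460 + 19*I*sqrt(7370) ≈ -25460.0 + 1631.1*I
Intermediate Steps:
S = -1/10 (S = 1/(-10) = -1/10 ≈ -0.10000)
I(Z, u) = 3/10 - 3*Z - 3*u (I(Z, u) = -3*((Z + u) - 1/10) = -3*(-1/10 + Z + u) = 3/10 - 3*Z - 3*u)
W = I*sqrt(7370)/10 (W = sqrt((3/10 - 3*8 - 3*(-12)) + (-93 + 7)) = sqrt((3/10 - 24 + 36) - 86) = sqrt(123/10 - 86) = sqrt(-737/10) = I*sqrt(7370)/10 ≈ 8.5849*I)
(-134 + W)*190 = (-134 + I*sqrt(7370)/10)*190 = -25460 + 19*I*sqrt(7370)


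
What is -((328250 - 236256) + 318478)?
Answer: -410472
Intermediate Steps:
-((328250 - 236256) + 318478) = -(91994 + 318478) = -1*410472 = -410472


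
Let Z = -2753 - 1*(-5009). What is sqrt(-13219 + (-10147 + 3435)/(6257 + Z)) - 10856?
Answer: -10856 + 3*I*sqrt(106450391363)/8513 ≈ -10856.0 + 114.98*I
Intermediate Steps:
Z = 2256 (Z = -2753 + 5009 = 2256)
sqrt(-13219 + (-10147 + 3435)/(6257 + Z)) - 10856 = sqrt(-13219 + (-10147 + 3435)/(6257 + 2256)) - 10856 = sqrt(-13219 - 6712/8513) - 10856 = sqrt(-112540059/8513) - 10856 = 3*I*sqrt(106450391363)/8513 - 10856 = -10856 + 3*I*sqrt(106450391363)/8513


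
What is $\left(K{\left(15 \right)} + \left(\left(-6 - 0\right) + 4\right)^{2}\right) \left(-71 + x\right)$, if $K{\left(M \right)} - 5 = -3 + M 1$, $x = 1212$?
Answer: $23961$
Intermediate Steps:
$K{\left(M \right)} = 2 + M$ ($K{\left(M \right)} = 5 + \left(-3 + M 1\right) = 5 + \left(-3 + M\right) = 2 + M$)
$\left(K{\left(15 \right)} + \left(\left(-6 - 0\right) + 4\right)^{2}\right) \left(-71 + x\right) = \left(\left(2 + 15\right) + \left(\left(-6 - 0\right) + 4\right)^{2}\right) \left(-71 + 1212\right) = \left(17 + \left(\left(-6 + 0\right) + 4\right)^{2}\right) 1141 = \left(17 + \left(-6 + 4\right)^{2}\right) 1141 = \left(17 + \left(-2\right)^{2}\right) 1141 = \left(17 + 4\right) 1141 = 21 \cdot 1141 = 23961$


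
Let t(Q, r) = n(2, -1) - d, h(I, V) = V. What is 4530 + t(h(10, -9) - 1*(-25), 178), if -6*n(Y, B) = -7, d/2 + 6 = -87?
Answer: 28303/6 ≈ 4717.2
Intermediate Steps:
d = -186 (d = -12 + 2*(-87) = -12 - 174 = -186)
n(Y, B) = 7/6 (n(Y, B) = -⅙*(-7) = 7/6)
t(Q, r) = 1123/6 (t(Q, r) = 7/6 - 1*(-186) = 7/6 + 186 = 1123/6)
4530 + t(h(10, -9) - 1*(-25), 178) = 4530 + 1123/6 = 28303/6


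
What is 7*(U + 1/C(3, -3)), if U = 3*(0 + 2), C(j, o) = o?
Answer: 119/3 ≈ 39.667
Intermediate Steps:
U = 6 (U = 3*2 = 6)
7*(U + 1/C(3, -3)) = 7*(6 + 1/(-3)) = 7*(6 - ⅓) = 7*(17/3) = 119/3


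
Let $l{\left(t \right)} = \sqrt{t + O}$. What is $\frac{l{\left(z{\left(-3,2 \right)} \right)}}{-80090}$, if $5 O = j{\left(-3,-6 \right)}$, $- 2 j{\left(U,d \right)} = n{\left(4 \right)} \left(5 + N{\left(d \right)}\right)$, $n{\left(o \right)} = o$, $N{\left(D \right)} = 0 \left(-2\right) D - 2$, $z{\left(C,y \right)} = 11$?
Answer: $- \frac{7 \sqrt{5}}{400450} \approx -3.9087 \cdot 10^{-5}$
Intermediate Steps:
$N{\left(D \right)} = -2$ ($N{\left(D \right)} = 0 D - 2 = 0 - 2 = -2$)
$j{\left(U,d \right)} = -6$ ($j{\left(U,d \right)} = - \frac{4 \left(5 - 2\right)}{2} = - \frac{4 \cdot 3}{2} = \left(- \frac{1}{2}\right) 12 = -6$)
$O = - \frac{6}{5}$ ($O = \frac{1}{5} \left(-6\right) = - \frac{6}{5} \approx -1.2$)
$l{\left(t \right)} = \sqrt{- \frac{6}{5} + t}$ ($l{\left(t \right)} = \sqrt{t - \frac{6}{5}} = \sqrt{- \frac{6}{5} + t}$)
$\frac{l{\left(z{\left(-3,2 \right)} \right)}}{-80090} = \frac{\frac{1}{5} \sqrt{-30 + 25 \cdot 11}}{-80090} = \frac{\sqrt{-30 + 275}}{5} \left(- \frac{1}{80090}\right) = \frac{\sqrt{245}}{5} \left(- \frac{1}{80090}\right) = \frac{7 \sqrt{5}}{5} \left(- \frac{1}{80090}\right) = - \frac{7 \sqrt{5}}{400450}$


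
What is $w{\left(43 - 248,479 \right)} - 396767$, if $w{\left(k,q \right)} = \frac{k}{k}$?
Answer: $-396766$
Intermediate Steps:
$w{\left(k,q \right)} = 1$
$w{\left(43 - 248,479 \right)} - 396767 = 1 - 396767 = -396766$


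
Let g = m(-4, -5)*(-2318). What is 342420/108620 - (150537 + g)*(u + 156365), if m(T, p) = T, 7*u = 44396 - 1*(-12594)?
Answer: -999452021269208/38017 ≈ -2.6290e+10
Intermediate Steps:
u = 56990/7 (u = (44396 - 1*(-12594))/7 = (44396 + 12594)/7 = (⅐)*56990 = 56990/7 ≈ 8141.4)
g = 9272 (g = -4*(-2318) = 9272)
342420/108620 - (150537 + g)*(u + 156365) = 342420/108620 - (150537 + 9272)*(56990/7 + 156365) = 342420*(1/108620) - 159809*1151545/7 = 17121/5431 - 1*184027254905/7 = 17121/5431 - 184027254905/7 = -999452021269208/38017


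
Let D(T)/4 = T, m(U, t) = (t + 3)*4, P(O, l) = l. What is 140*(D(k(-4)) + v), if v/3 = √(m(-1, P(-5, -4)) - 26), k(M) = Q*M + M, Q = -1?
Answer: 420*I*√30 ≈ 2300.4*I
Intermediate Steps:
m(U, t) = 12 + 4*t (m(U, t) = (3 + t)*4 = 12 + 4*t)
k(M) = 0 (k(M) = -M + M = 0)
D(T) = 4*T
v = 3*I*√30 (v = 3*√((12 + 4*(-4)) - 26) = 3*√((12 - 16) - 26) = 3*√(-4 - 26) = 3*√(-30) = 3*(I*√30) = 3*I*√30 ≈ 16.432*I)
140*(D(k(-4)) + v) = 140*(4*0 + 3*I*√30) = 140*(0 + 3*I*√30) = 140*(3*I*√30) = 420*I*√30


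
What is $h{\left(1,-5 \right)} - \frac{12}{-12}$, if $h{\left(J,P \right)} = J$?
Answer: $2$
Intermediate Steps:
$h{\left(1,-5 \right)} - \frac{12}{-12} = 1 - \frac{12}{-12} = 1 - 12 \left(- \frac{1}{12}\right) = 1 - -1 = 1 + 1 = 2$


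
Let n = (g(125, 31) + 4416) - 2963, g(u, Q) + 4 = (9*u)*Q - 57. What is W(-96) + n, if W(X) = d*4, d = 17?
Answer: 36335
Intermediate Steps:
g(u, Q) = -61 + 9*Q*u (g(u, Q) = -4 + ((9*u)*Q - 57) = -4 + (9*Q*u - 57) = -4 + (-57 + 9*Q*u) = -61 + 9*Q*u)
W(X) = 68 (W(X) = 17*4 = 68)
n = 36267 (n = ((-61 + 9*31*125) + 4416) - 2963 = ((-61 + 34875) + 4416) - 2963 = (34814 + 4416) - 2963 = 39230 - 2963 = 36267)
W(-96) + n = 68 + 36267 = 36335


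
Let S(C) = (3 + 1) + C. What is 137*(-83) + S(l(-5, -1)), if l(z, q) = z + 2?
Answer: -11370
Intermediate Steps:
l(z, q) = 2 + z
S(C) = 4 + C
137*(-83) + S(l(-5, -1)) = 137*(-83) + (4 + (2 - 5)) = -11371 + (4 - 3) = -11371 + 1 = -11370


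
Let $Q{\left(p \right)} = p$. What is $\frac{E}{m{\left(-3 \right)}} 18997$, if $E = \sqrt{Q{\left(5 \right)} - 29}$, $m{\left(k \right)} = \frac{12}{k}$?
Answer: $- \frac{18997 i \sqrt{6}}{2} \approx - 23266.0 i$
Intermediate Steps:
$E = 2 i \sqrt{6}$ ($E = \sqrt{5 - 29} = \sqrt{-24} = 2 i \sqrt{6} \approx 4.899 i$)
$\frac{E}{m{\left(-3 \right)}} 18997 = \frac{2 i \sqrt{6}}{12 \frac{1}{-3}} \cdot 18997 = \frac{2 i \sqrt{6}}{12 \left(- \frac{1}{3}\right)} 18997 = \frac{2 i \sqrt{6}}{-4} \cdot 18997 = 2 i \sqrt{6} \left(- \frac{1}{4}\right) 18997 = - \frac{i \sqrt{6}}{2} \cdot 18997 = - \frac{18997 i \sqrt{6}}{2}$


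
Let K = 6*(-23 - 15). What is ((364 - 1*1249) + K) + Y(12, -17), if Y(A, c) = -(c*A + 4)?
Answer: -913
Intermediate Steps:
Y(A, c) = -4 - A*c (Y(A, c) = -(A*c + 4) = -(4 + A*c) = -4 - A*c)
K = -228 (K = 6*(-38) = -228)
((364 - 1*1249) + K) + Y(12, -17) = ((364 - 1*1249) - 228) + (-4 - 1*12*(-17)) = ((364 - 1249) - 228) + (-4 + 204) = (-885 - 228) + 200 = -1113 + 200 = -913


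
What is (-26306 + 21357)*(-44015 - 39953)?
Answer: 415557632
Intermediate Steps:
(-26306 + 21357)*(-44015 - 39953) = -4949*(-83968) = 415557632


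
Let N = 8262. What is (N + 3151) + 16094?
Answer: 27507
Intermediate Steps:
(N + 3151) + 16094 = (8262 + 3151) + 16094 = 11413 + 16094 = 27507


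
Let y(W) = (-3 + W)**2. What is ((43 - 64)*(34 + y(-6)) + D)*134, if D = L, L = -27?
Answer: -327228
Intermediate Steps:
D = -27
((43 - 64)*(34 + y(-6)) + D)*134 = ((43 - 64)*(34 + (-3 - 6)**2) - 27)*134 = (-21*(34 + (-9)**2) - 27)*134 = (-21*(34 + 81) - 27)*134 = (-21*115 - 27)*134 = (-2415 - 27)*134 = -2442*134 = -327228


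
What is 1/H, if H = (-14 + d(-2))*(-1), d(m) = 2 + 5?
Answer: ⅐ ≈ 0.14286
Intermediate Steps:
d(m) = 7
H = 7 (H = (-14 + 7)*(-1) = -7*(-1) = 7)
1/H = 1/7 = ⅐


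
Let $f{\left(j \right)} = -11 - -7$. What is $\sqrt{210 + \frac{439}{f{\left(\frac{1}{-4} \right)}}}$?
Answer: $\frac{\sqrt{401}}{2} \approx 10.012$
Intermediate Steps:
$f{\left(j \right)} = -4$ ($f{\left(j \right)} = -11 + 7 = -4$)
$\sqrt{210 + \frac{439}{f{\left(\frac{1}{-4} \right)}}} = \sqrt{210 + \frac{439}{-4}} = \sqrt{210 + 439 \left(- \frac{1}{4}\right)} = \sqrt{210 - \frac{439}{4}} = \sqrt{\frac{401}{4}} = \frac{\sqrt{401}}{2}$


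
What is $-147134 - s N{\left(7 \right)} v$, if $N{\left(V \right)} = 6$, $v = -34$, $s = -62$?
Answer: $-159782$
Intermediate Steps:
$-147134 - s N{\left(7 \right)} v = -147134 - \left(-62\right) 6 \left(-34\right) = -147134 - \left(-372\right) \left(-34\right) = -147134 - 12648 = -159782$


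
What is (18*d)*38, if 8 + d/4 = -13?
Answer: -57456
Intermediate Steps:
d = -84 (d = -32 + 4*(-13) = -32 - 52 = -84)
(18*d)*38 = (18*(-84))*38 = -1512*38 = -57456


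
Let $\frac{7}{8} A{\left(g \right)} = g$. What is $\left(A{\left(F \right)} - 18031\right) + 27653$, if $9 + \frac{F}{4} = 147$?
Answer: $\frac{71770}{7} \approx 10253.0$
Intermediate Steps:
$F = 552$ ($F = -36 + 4 \cdot 147 = -36 + 588 = 552$)
$A{\left(g \right)} = \frac{8 g}{7}$
$\left(A{\left(F \right)} - 18031\right) + 27653 = \left(\frac{8}{7} \cdot 552 - 18031\right) + 27653 = \left(\frac{4416}{7} - 18031\right) + 27653 = - \frac{121801}{7} + 27653 = \frac{71770}{7}$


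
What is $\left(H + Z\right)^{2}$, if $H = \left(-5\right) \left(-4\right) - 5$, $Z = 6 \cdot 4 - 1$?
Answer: $1444$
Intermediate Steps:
$Z = 23$ ($Z = 24 - 1 = 23$)
$H = 15$ ($H = 20 - 5 = 15$)
$\left(H + Z\right)^{2} = \left(15 + 23\right)^{2} = 38^{2} = 1444$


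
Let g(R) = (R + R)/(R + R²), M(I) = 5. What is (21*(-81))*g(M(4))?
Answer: -567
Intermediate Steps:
g(R) = 2*R/(R + R²) (g(R) = (2*R)/(R + R²) = 2*R/(R + R²))
(21*(-81))*g(M(4)) = (21*(-81))*(2/(1 + 5)) = -3402/6 = -1701*⅓ = -567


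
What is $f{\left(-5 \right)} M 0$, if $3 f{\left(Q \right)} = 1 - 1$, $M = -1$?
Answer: $0$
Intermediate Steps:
$f{\left(Q \right)} = 0$ ($f{\left(Q \right)} = \frac{1 - 1}{3} = \frac{1}{3} \cdot 0 = 0$)
$f{\left(-5 \right)} M 0 = 0 \left(-1\right) 0 = 0 \cdot 0 = 0$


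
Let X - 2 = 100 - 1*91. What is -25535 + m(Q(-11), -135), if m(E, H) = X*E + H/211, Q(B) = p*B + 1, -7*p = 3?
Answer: -37623300/1477 ≈ -25473.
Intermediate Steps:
X = 11 (X = 2 + (100 - 1*91) = 2 + (100 - 91) = 2 + 9 = 11)
p = -3/7 (p = -⅐*3 = -3/7 ≈ -0.42857)
Q(B) = 1 - 3*B/7 (Q(B) = -3*B/7 + 1 = 1 - 3*B/7)
m(E, H) = 11*E + H/211
-25535 + m(Q(-11), -135) = -25535 + (11*(1 - 3/7*(-11)) + (1/211)*(-135)) = -25535 + (11*(1 + 33/7) - 135/211) = -25535 + (11*(40/7) - 135/211) = -25535 + (440/7 - 135/211) = -25535 + 91895/1477 = -37623300/1477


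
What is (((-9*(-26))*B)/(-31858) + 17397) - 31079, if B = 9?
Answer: -217941631/15929 ≈ -13682.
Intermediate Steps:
(((-9*(-26))*B)/(-31858) + 17397) - 31079 = ((-9*(-26)*9)/(-31858) + 17397) - 31079 = ((234*9)*(-1/31858) + 17397) - 31079 = (2106*(-1/31858) + 17397) - 31079 = (-1053/15929 + 17397) - 31079 = 277115760/15929 - 31079 = -217941631/15929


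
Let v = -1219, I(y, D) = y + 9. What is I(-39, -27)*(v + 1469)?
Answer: -7500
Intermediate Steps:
I(y, D) = 9 + y
I(-39, -27)*(v + 1469) = (9 - 39)*(-1219 + 1469) = -30*250 = -7500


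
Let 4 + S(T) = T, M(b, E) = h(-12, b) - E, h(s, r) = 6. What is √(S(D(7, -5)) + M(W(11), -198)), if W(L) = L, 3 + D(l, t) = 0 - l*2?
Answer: √183 ≈ 13.528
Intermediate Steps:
D(l, t) = -3 - 2*l (D(l, t) = -3 + (0 - l*2) = -3 + (0 - 2*l) = -3 - 2*l)
M(b, E) = 6 - E
S(T) = -4 + T
√(S(D(7, -5)) + M(W(11), -198)) = √((-4 + (-3 - 2*7)) + (6 - 1*(-198))) = √((-4 + (-3 - 14)) + (6 + 198)) = √((-4 - 17) + 204) = √(-21 + 204) = √183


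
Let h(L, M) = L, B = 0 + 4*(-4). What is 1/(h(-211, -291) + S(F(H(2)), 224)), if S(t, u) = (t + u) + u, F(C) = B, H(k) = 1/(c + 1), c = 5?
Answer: 1/221 ≈ 0.0045249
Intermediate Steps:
B = -16 (B = 0 - 16 = -16)
H(k) = ⅙ (H(k) = 1/(5 + 1) = 1/6 = ⅙)
F(C) = -16
S(t, u) = t + 2*u
1/(h(-211, -291) + S(F(H(2)), 224)) = 1/(-211 + (-16 + 2*224)) = 1/(-211 + (-16 + 448)) = 1/(-211 + 432) = 1/221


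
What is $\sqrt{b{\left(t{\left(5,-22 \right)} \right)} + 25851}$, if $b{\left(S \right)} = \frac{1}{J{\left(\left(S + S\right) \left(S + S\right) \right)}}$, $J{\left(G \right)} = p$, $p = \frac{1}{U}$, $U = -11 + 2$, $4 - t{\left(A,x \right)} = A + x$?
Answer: $\sqrt{25842} \approx 160.75$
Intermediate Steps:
$t{\left(A,x \right)} = 4 - A - x$ ($t{\left(A,x \right)} = 4 - \left(A + x\right) = 4 - A - x$)
$U = -9$
$p = - \frac{1}{9}$ ($p = \frac{1}{-9} = - \frac{1}{9} \approx -0.11111$)
$J{\left(G \right)} = - \frac{1}{9}$
$b{\left(S \right)} = -9$ ($b{\left(S \right)} = \frac{1}{- \frac{1}{9}} = -9$)
$\sqrt{b{\left(t{\left(5,-22 \right)} \right)} + 25851} = \sqrt{-9 + 25851} = \sqrt{25842}$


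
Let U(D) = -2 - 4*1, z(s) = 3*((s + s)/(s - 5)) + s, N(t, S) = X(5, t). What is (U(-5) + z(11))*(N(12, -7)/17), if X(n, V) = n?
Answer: 80/17 ≈ 4.7059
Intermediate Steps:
N(t, S) = 5
z(s) = s + 6*s/(-5 + s) (z(s) = 3*((2*s)/(-5 + s)) + s = 3*(2*s/(-5 + s)) + s = 6*s/(-5 + s) + s = s + 6*s/(-5 + s))
U(D) = -6 (U(D) = -2 - 4 = -6)
(U(-5) + z(11))*(N(12, -7)/17) = (-6 + 11*(1 + 11)/(-5 + 11))*(5/17) = (-6 + 11*12/6)*(5*(1/17)) = (-6 + 11*(⅙)*12)*(5/17) = (-6 + 22)*(5/17) = 16*(5/17) = 80/17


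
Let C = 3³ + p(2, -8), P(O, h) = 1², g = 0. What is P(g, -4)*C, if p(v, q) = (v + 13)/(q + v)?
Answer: 49/2 ≈ 24.500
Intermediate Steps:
p(v, q) = (13 + v)/(q + v)
P(O, h) = 1
C = 49/2 (C = 3³ + (13 + 2)/(-8 + 2) = 27 + 15/(-6) = 27 - ⅙*15 = 27 - 5/2 = 49/2 ≈ 24.500)
P(g, -4)*C = 1*(49/2) = 49/2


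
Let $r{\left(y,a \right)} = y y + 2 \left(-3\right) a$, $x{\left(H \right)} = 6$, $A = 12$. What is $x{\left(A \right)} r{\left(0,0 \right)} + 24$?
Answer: $24$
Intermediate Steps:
$r{\left(y,a \right)} = y^{2} - 6 a$
$x{\left(A \right)} r{\left(0,0 \right)} + 24 = 6 \left(0^{2} - 0\right) + 24 = 6 \left(0 + 0\right) + 24 = 6 \cdot 0 + 24 = 0 + 24 = 24$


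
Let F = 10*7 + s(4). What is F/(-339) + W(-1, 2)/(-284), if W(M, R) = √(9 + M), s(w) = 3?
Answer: -73/339 - √2/142 ≈ -0.22530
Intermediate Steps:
F = 73 (F = 10*7 + 3 = 70 + 3 = 73)
F/(-339) + W(-1, 2)/(-284) = 73/(-339) + √(9 - 1)/(-284) = 73*(-1/339) + √8*(-1/284) = -73/339 + (2*√2)*(-1/284) = -73/339 - √2/142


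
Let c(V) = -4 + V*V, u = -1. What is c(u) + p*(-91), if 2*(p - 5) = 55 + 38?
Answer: -9379/2 ≈ -4689.5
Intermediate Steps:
p = 103/2 (p = 5 + (55 + 38)/2 = 5 + (½)*93 = 5 + 93/2 = 103/2 ≈ 51.500)
c(V) = -4 + V²
c(u) + p*(-91) = (-4 + (-1)²) + (103/2)*(-91) = (-4 + 1) - 9373/2 = -3 - 9373/2 = -9379/2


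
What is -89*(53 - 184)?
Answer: 11659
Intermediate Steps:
-89*(53 - 184) = -89*(-131) = 11659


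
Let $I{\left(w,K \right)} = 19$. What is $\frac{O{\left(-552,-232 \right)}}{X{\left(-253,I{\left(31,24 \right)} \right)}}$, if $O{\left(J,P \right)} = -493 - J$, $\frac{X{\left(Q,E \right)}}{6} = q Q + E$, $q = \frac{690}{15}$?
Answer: $- \frac{59}{69714} \approx -0.00084632$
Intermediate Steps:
$q = 46$ ($q = 690 \cdot \frac{1}{15} = 46$)
$X{\left(Q,E \right)} = 6 E + 276 Q$ ($X{\left(Q,E \right)} = 6 \left(46 Q + E\right) = 6 \left(E + 46 Q\right) = 6 E + 276 Q$)
$\frac{O{\left(-552,-232 \right)}}{X{\left(-253,I{\left(31,24 \right)} \right)}} = \frac{-493 - -552}{6 \cdot 19 + 276 \left(-253\right)} = \frac{-493 + 552}{114 - 69828} = \frac{59}{-69714} = 59 \left(- \frac{1}{69714}\right) = - \frac{59}{69714}$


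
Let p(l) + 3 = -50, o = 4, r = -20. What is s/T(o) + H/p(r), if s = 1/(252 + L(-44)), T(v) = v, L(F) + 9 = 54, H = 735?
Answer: -873127/62964 ≈ -13.867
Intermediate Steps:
p(l) = -53 (p(l) = -3 - 50 = -53)
L(F) = 45 (L(F) = -9 + 54 = 45)
s = 1/297 (s = 1/(252 + 45) = 1/297 ≈ 0.0033670)
s/T(o) + H/p(r) = (1/297)/4 + 735/(-53) = (1/297)*(¼) + 735*(-1/53) = 1/1188 - 735/53 = -873127/62964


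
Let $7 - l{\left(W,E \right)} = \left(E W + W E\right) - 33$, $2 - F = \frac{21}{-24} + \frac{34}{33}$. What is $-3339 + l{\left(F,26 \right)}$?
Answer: $- \frac{224065}{66} \approx -3394.9$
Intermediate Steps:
$F = \frac{487}{264}$ ($F = 2 - \left(\frac{21}{-24} + \frac{34}{33}\right) = 2 - \left(21 \left(- \frac{1}{24}\right) + 34 \cdot \frac{1}{33}\right) = 2 - \left(- \frac{7}{8} + \frac{34}{33}\right) = 2 - \frac{41}{264} = \frac{487}{264} \approx 1.8447$)
$l{\left(W,E \right)} = 40 - 2 E W$ ($l{\left(W,E \right)} = 7 - \left(\left(E W + W E\right) - 33\right) = 7 - \left(\left(E W + E W\right) - 33\right) = 7 - \left(2 E W - 33\right) = 7 - \left(-33 + 2 E W\right) = 40 - 2 E W$)
$-3339 + l{\left(F,26 \right)} = -3339 + \left(40 - 52 \cdot \frac{487}{264}\right) = -3339 + \left(40 - \frac{6331}{66}\right) = -3339 - \frac{3691}{66} = - \frac{224065}{66}$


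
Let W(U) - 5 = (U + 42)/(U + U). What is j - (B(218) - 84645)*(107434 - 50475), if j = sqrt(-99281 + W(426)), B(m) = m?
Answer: 4808877493 + 3*I*sqrt(55605283)/71 ≈ 4.8089e+9 + 315.08*I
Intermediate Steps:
W(U) = 5 + (42 + U)/(2*U) (W(U) = 5 + (U + 42)/(U + U) = 5 + (42 + U)/((2*U)) = 5 + (42 + U)*(1/(2*U)) = 5 + (42 + U)/(2*U))
j = 3*I*sqrt(55605283)/71 (j = sqrt(-99281 + (11/2 + 21/426)) = sqrt(-99281 + (11/2 + 21*(1/426))) = sqrt(-99281 + (11/2 + 7/142)) = sqrt(-99281 + 394/71) = sqrt(-7048557/71) = 3*I*sqrt(55605283)/71 ≈ 315.08*I)
j - (B(218) - 84645)*(107434 - 50475) = 3*I*sqrt(55605283)/71 - (218 - 84645)*(107434 - 50475) = 3*I*sqrt(55605283)/71 - (-84427)*56959 = 3*I*sqrt(55605283)/71 - 1*(-4808877493) = 3*I*sqrt(55605283)/71 + 4808877493 = 4808877493 + 3*I*sqrt(55605283)/71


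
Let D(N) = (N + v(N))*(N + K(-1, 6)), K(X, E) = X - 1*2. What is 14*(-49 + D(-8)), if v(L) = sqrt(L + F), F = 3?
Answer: 546 - 154*I*sqrt(5) ≈ 546.0 - 344.35*I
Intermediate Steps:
K(X, E) = -2 + X (K(X, E) = X - 2 = -2 + X)
v(L) = sqrt(3 + L) (v(L) = sqrt(L + 3) = sqrt(3 + L))
D(N) = (-3 + N)*(N + sqrt(3 + N)) (D(N) = (N + sqrt(3 + N))*(N + (-2 - 1)) = (N + sqrt(3 + N))*(N - 3) = (N + sqrt(3 + N))*(-3 + N) = (-3 + N)*(N + sqrt(3 + N)))
14*(-49 + D(-8)) = 14*(-49 + ((-8)**2 - 3*(-8) - 3*sqrt(3 - 8) - 8*sqrt(3 - 8))) = 14*(-49 + (64 + 24 - 3*I*sqrt(5) - 8*I*sqrt(5))) = 14*(-49 + (88 - 11*I*sqrt(5))) = 14*(39 - 11*I*sqrt(5)) = 546 - 154*I*sqrt(5)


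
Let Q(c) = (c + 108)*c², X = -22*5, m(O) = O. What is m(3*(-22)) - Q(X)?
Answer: 24134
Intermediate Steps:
X = -110
Q(c) = c²*(108 + c) (Q(c) = (108 + c)*c² = c²*(108 + c))
m(3*(-22)) - Q(X) = 3*(-22) - (-110)²*(108 - 110) = -66 - 12100*(-2) = -66 - 1*(-24200) = -66 + 24200 = 24134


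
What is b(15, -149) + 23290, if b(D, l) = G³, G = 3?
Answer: 23317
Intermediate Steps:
b(D, l) = 27 (b(D, l) = 3³ = 27)
b(15, -149) + 23290 = 27 + 23290 = 23317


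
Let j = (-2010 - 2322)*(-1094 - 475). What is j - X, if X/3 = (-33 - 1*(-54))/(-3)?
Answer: 6796929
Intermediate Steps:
X = -21 (X = 3*((-33 - 1*(-54))/(-3)) = 3*((-33 + 54)*(-⅓)) = 3*(21*(-⅓)) = 3*(-7) = -21)
j = 6796908 (j = -4332*(-1569) = 6796908)
j - X = 6796908 - 1*(-21) = 6796908 + 21 = 6796929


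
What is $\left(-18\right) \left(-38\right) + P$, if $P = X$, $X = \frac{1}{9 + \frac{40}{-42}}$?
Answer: $\frac{115617}{169} \approx 684.12$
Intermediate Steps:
$X = \frac{21}{169}$ ($X = \frac{1}{9 + 40 \left(- \frac{1}{42}\right)} = \frac{1}{9 - \frac{20}{21}} = \frac{1}{\frac{169}{21}} = \frac{21}{169} \approx 0.12426$)
$P = \frac{21}{169} \approx 0.12426$
$\left(-18\right) \left(-38\right) + P = \left(-18\right) \left(-38\right) + \frac{21}{169} = 684 + \frac{21}{169} = \frac{115617}{169}$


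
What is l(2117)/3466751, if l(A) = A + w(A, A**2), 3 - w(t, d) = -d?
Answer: 4483809/3466751 ≈ 1.2934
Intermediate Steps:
w(t, d) = 3 + d (w(t, d) = 3 - (-1)*d = 3 + d)
l(A) = 3 + A + A**2 (l(A) = A + (3 + A**2) = 3 + A + A**2)
l(2117)/3466751 = (3 + 2117 + 2117**2)/3466751 = (3 + 2117 + 4481689)*(1/3466751) = 4483809*(1/3466751) = 4483809/3466751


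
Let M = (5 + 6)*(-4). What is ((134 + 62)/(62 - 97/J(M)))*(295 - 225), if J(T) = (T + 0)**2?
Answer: 5312384/23987 ≈ 221.47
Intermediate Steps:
M = -44 (M = 11*(-4) = -44)
J(T) = T**2
((134 + 62)/(62 - 97/J(M)))*(295 - 225) = ((134 + 62)/(62 - 97/((-44)**2)))*(295 - 225) = (196/(62 - 97/1936))*70 = (196/(119935/1936))*70 = (196*(1936/119935))*70 = (379456/119935)*70 = 5312384/23987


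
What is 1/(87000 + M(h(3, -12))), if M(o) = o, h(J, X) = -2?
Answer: 1/86998 ≈ 1.1495e-5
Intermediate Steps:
1/(87000 + M(h(3, -12))) = 1/(87000 - 2) = 1/86998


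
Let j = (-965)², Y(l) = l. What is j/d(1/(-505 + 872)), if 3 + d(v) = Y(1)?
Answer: -931225/2 ≈ -4.6561e+5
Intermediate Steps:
d(v) = -2 (d(v) = -3 + 1 = -2)
j = 931225
j/d(1/(-505 + 872)) = 931225/(-2) = 931225*(-½) = -931225/2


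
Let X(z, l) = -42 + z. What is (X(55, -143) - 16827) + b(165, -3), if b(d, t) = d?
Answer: -16649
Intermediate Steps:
(X(55, -143) - 16827) + b(165, -3) = ((-42 + 55) - 16827) + 165 = (13 - 16827) + 165 = -16814 + 165 = -16649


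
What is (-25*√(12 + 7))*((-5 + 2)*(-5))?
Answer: -375*√19 ≈ -1634.6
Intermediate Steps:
(-25*√(12 + 7))*((-5 + 2)*(-5)) = (-25*√19)*(-3*(-5)) = -25*√19*15 = -375*√19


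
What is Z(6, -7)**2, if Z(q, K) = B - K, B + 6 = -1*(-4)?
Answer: 25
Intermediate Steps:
B = -2 (B = -6 - 1*(-4) = -6 + 4 = -2)
Z(q, K) = -2 - K
Z(6, -7)**2 = (-2 - 1*(-7))**2 = (-2 + 7)**2 = 5**2 = 25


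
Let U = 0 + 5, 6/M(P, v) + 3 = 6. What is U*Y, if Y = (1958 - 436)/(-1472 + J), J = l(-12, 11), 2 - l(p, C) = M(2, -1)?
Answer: -3805/736 ≈ -5.1698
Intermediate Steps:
M(P, v) = 2 (M(P, v) = 6/(-3 + 6) = 6/3 = 6*(⅓) = 2)
l(p, C) = 0 (l(p, C) = 2 - 1*2 = 2 - 2 = 0)
J = 0
Y = -761/736 (Y = (1958 - 436)/(-1472 + 0) = 1522/(-1472) = 1522*(-1/1472) = -761/736 ≈ -1.0340)
U = 5
U*Y = 5*(-761/736) = -3805/736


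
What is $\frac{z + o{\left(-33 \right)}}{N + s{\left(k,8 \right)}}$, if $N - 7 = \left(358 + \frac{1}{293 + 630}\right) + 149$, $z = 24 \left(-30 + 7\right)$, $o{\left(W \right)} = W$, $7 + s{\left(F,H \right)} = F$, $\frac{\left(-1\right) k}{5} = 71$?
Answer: $- \frac{539955}{140297} \approx -3.8487$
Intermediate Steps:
$k = -355$ ($k = \left(-5\right) 71 = -355$)
$s{\left(F,H \right)} = -7 + F$
$z = -552$ ($z = 24 \left(-23\right) = -552$)
$N = \frac{474423}{923}$ ($N = 7 + \left(\left(358 + \frac{1}{293 + 630}\right) + 149\right) = 7 + \left(\left(358 + \frac{1}{923}\right) + 149\right) = 7 + \left(\frac{330435}{923} + 149\right) = 7 + \frac{467962}{923} = \frac{474423}{923} \approx 514.0$)
$\frac{z + o{\left(-33 \right)}}{N + s{\left(k,8 \right)}} = \frac{-552 - 33}{\frac{474423}{923} - 362} = - \frac{585}{\frac{474423}{923} - 362} = - \frac{585}{\frac{140297}{923}} = \left(-585\right) \frac{923}{140297} = - \frac{539955}{140297}$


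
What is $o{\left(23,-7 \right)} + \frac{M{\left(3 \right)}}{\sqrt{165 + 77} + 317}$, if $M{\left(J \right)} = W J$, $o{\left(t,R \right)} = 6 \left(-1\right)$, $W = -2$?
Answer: $- \frac{603384}{100247} + \frac{66 \sqrt{2}}{100247} \approx -6.018$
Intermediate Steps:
$o{\left(t,R \right)} = -6$
$M{\left(J \right)} = - 2 J$
$o{\left(23,-7 \right)} + \frac{M{\left(3 \right)}}{\sqrt{165 + 77} + 317} = -6 + \frac{\left(-2\right) 3}{\sqrt{165 + 77} + 317} = -6 + \frac{1}{\sqrt{242} + 317} \left(-6\right) = -6 + \frac{1}{11 \sqrt{2} + 317} \left(-6\right) = -6 + \frac{1}{317 + 11 \sqrt{2}} \left(-6\right) = -6 - \frac{6}{317 + 11 \sqrt{2}}$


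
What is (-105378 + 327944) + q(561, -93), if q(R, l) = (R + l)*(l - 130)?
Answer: 118202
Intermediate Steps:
q(R, l) = (-130 + l)*(R + l) (q(R, l) = (R + l)*(-130 + l) = (-130 + l)*(R + l))
(-105378 + 327944) + q(561, -93) = (-105378 + 327944) + ((-93)**2 - 130*561 - 130*(-93) + 561*(-93)) = 222566 + (8649 - 72930 + 12090 - 52173) = 222566 - 104364 = 118202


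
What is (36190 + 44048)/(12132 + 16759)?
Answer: 80238/28891 ≈ 2.7773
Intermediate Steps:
(36190 + 44048)/(12132 + 16759) = 80238/28891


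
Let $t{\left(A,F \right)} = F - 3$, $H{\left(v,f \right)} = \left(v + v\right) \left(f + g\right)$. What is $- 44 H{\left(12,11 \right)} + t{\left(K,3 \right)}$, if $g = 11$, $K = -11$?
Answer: $-23232$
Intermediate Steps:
$H{\left(v,f \right)} = 2 v \left(11 + f\right)$ ($H{\left(v,f \right)} = \left(v + v\right) \left(f + 11\right) = 2 v \left(11 + f\right)$)
$t{\left(A,F \right)} = -3 + F$ ($t{\left(A,F \right)} = F - 3 = -3 + F$)
$- 44 H{\left(12,11 \right)} + t{\left(K,3 \right)} = - 44 \cdot 2 \cdot 12 \left(11 + 11\right) + \left(-3 + 3\right) = - 44 \cdot 2 \cdot 12 \cdot 22 + 0 = \left(-44\right) 528 + 0 = -23232 + 0 = -23232$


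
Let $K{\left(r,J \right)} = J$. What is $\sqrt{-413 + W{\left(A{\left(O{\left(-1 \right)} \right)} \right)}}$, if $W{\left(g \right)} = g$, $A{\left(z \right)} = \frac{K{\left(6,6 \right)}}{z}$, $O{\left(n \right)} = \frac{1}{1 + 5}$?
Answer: $i \sqrt{377} \approx 19.417 i$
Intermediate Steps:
$O{\left(n \right)} = \frac{1}{6}$
$A{\left(z \right)} = \frac{6}{z}$
$\sqrt{-413 + W{\left(A{\left(O{\left(-1 \right)} \right)} \right)}} = \sqrt{-413 + 6 \frac{1}{\frac{1}{6}}} = \sqrt{-413 + 6 \cdot 6} = \sqrt{-413 + 36} = \sqrt{-377} = i \sqrt{377}$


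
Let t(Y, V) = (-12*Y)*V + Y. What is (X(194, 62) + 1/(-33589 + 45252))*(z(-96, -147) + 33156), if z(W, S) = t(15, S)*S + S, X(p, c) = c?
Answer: -2790336861312/11663 ≈ -2.3925e+8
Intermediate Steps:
t(Y, V) = Y - 12*V*Y (t(Y, V) = -12*V*Y + Y = Y - 12*V*Y)
z(W, S) = S + S*(15 - 180*S) (z(W, S) = (15*(1 - 12*S))*S + S = (15 - 180*S)*S + S = S*(15 - 180*S) + S = S + S*(15 - 180*S))
(X(194, 62) + 1/(-33589 + 45252))*(z(-96, -147) + 33156) = (62 + 1/(-33589 + 45252))*(4*(-147)*(4 - 45*(-147)) + 33156) = (62 + 1/11663)*(4*(-147)*(4 + 6615) + 33156) = (62 + 1/11663)*(4*(-147)*6619 + 33156) = 723107*(-3891972 + 33156)/11663 = (723107/11663)*(-3858816) = -2790336861312/11663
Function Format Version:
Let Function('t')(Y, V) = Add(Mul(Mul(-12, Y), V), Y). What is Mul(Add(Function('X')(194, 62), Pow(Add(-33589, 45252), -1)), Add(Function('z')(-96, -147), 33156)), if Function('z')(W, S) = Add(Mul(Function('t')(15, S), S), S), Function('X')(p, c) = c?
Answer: Rational(-2790336861312, 11663) ≈ -2.3925e+8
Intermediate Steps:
Function('t')(Y, V) = Add(Y, Mul(-12, V, Y)) (Function('t')(Y, V) = Add(Mul(-12, V, Y), Y) = Add(Y, Mul(-12, V, Y)))
Function('z')(W, S) = Add(S, Mul(S, Add(15, Mul(-180, S)))) (Function('z')(W, S) = Add(Mul(Mul(15, Add(1, Mul(-12, S))), S), S) = Add(Mul(Add(15, Mul(-180, S)), S), S) = Add(Mul(S, Add(15, Mul(-180, S))), S) = Add(S, Mul(S, Add(15, Mul(-180, S)))))
Mul(Add(Function('X')(194, 62), Pow(Add(-33589, 45252), -1)), Add(Function('z')(-96, -147), 33156)) = Mul(Add(62, Pow(Add(-33589, 45252), -1)), Add(Mul(4, -147, Add(4, Mul(-45, -147))), 33156)) = Mul(Add(62, Pow(11663, -1)), Add(Mul(4, -147, Add(4, 6615)), 33156)) = Mul(Add(62, Rational(1, 11663)), Add(Mul(4, -147, 6619), 33156)) = Mul(Rational(723107, 11663), Add(-3891972, 33156)) = Mul(Rational(723107, 11663), -3858816) = Rational(-2790336861312, 11663)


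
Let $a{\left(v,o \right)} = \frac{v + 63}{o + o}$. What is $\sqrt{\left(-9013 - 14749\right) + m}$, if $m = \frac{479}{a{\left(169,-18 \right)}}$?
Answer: $\frac{i \sqrt{80185406}}{58} \approx 154.39 i$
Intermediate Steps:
$a{\left(v,o \right)} = \frac{63 + v}{2 o}$
$m = - \frac{4311}{58}$ ($m = \frac{479}{\frac{1}{2} \frac{1}{-18} \left(63 + 169\right)} = \frac{479}{\frac{1}{2} \left(- \frac{1}{18}\right) 232} = \frac{479}{- \frac{58}{9}} = 479 \left(- \frac{9}{58}\right) = - \frac{4311}{58} \approx -74.328$)
$\sqrt{\left(-9013 - 14749\right) + m} = \sqrt{\left(-9013 - 14749\right) - \frac{4311}{58}} = \sqrt{-23762 - \frac{4311}{58}} = \sqrt{- \frac{1382507}{58}} = \frac{i \sqrt{80185406}}{58}$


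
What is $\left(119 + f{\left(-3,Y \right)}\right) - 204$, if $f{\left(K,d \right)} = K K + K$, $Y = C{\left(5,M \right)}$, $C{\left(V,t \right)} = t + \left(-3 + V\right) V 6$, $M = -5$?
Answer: $-79$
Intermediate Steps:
$C{\left(V,t \right)} = t + 6 V \left(-3 + V\right)$ ($C{\left(V,t \right)} = t + V \left(-3 + V\right) 6 = t + 6 V \left(-3 + V\right)$)
$Y = 55$ ($Y = -5 - 90 + 6 \cdot 5^{2} = -5 - 90 + 6 \cdot 25 = -5 - 90 + 150 = 55$)
$f{\left(K,d \right)} = K + K^{2}$ ($f{\left(K,d \right)} = K^{2} + K = K + K^{2}$)
$\left(119 + f{\left(-3,Y \right)}\right) - 204 = \left(119 - 3 \left(1 - 3\right)\right) - 204 = \left(119 - -6\right) - 204 = \left(119 + 6\right) - 204 = 125 - 204 = -79$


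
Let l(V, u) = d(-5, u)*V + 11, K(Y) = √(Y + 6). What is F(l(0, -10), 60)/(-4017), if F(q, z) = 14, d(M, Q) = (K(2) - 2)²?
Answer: -14/4017 ≈ -0.0034852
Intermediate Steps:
K(Y) = √(6 + Y)
d(M, Q) = (-2 + 2*√2)² (d(M, Q) = (√(6 + 2) - 2)² = (√8 - 2)² = (2*√2 - 2)² = (-2 + 2*√2)²)
l(V, u) = 11 + V*(12 - 8*√2) (l(V, u) = (12 - 8*√2)*V + 11 = V*(12 - 8*√2) + 11 = 11 + V*(12 - 8*√2))
F(l(0, -10), 60)/(-4017) = 14/(-4017) = 14*(-1/4017) = -14/4017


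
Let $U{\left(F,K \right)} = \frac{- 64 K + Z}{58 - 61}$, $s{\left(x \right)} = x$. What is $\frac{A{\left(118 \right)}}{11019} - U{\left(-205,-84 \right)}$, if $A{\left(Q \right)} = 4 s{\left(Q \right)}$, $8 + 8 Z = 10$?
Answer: $\frac{78989753}{44076} \approx 1792.1$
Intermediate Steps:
$Z = \frac{1}{4}$ ($Z = -1 + \frac{1}{8} \cdot 10 = -1 + \frac{5}{4} = \frac{1}{4} \approx 0.25$)
$U{\left(F,K \right)} = - \frac{1}{12} + \frac{64 K}{3}$ ($U{\left(F,K \right)} = \frac{- 64 K + \frac{1}{4}}{58 - 61} = \frac{\frac{1}{4} - 64 K}{-3} = \left(\frac{1}{4} - 64 K\right) \left(- \frac{1}{3}\right) = - \frac{1}{12} + \frac{64 K}{3}$)
$A{\left(Q \right)} = 4 Q$
$\frac{A{\left(118 \right)}}{11019} - U{\left(-205,-84 \right)} = \frac{4 \cdot 118}{11019} - \left(- \frac{1}{12} + \frac{64}{3} \left(-84\right)\right) = 472 \cdot \frac{1}{11019} - \left(- \frac{1}{12} - 1792\right) = \frac{472}{11019} - - \frac{21505}{12} = \frac{472}{11019} + \frac{21505}{12} = \frac{78989753}{44076}$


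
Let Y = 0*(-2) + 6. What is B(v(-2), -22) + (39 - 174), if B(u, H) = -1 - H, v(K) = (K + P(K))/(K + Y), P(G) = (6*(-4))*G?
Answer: -114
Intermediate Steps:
P(G) = -24*G
Y = 6 (Y = 0 + 6 = 6)
v(K) = -23*K/(6 + K) (v(K) = (K - 24*K)/(K + 6) = (-23*K)/(6 + K) = -23*K/(6 + K))
B(v(-2), -22) + (39 - 174) = (-1 - 1*(-22)) + (39 - 174) = (-1 + 22) - 135 = 21 - 135 = -114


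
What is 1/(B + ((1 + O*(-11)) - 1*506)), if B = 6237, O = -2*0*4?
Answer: 1/5732 ≈ 0.00017446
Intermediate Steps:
O = 0 (O = 0*4 = 0)
1/(B + ((1 + O*(-11)) - 1*506)) = 1/(6237 + ((1 + 0*(-11)) - 1*506)) = 1/(6237 + ((1 + 0) - 506)) = 1/(6237 + (1 - 506)) = 1/(6237 - 505) = 1/5732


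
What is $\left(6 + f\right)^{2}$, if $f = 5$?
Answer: $121$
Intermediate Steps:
$\left(6 + f\right)^{2} = \left(6 + 5\right)^{2} = 11^{2} = 121$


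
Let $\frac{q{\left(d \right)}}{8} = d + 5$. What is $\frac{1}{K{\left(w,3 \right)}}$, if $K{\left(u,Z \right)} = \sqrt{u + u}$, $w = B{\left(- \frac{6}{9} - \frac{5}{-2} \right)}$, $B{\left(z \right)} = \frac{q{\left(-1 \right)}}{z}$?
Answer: $\frac{\sqrt{66}}{48} \approx 0.16925$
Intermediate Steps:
$q{\left(d \right)} = 40 + 8 d$ ($q{\left(d \right)} = 8 \left(d + 5\right) = 8 \left(5 + d\right) = 40 + 8 d$)
$B{\left(z \right)} = \frac{32}{z}$ ($B{\left(z \right)} = \frac{40 + 8 \left(-1\right)}{z} = \frac{40 - 8}{z} = \frac{32}{z}$)
$w = \frac{192}{11}$ ($w = \frac{32}{- \frac{6}{9} - \frac{5}{-2}} = \frac{32}{\left(-6\right) \frac{1}{9} - - \frac{5}{2}} = \frac{32}{- \frac{2}{3} + \frac{5}{2}} = \frac{32}{\frac{11}{6}} = 32 \cdot \frac{6}{11} = \frac{192}{11} \approx 17.455$)
$K{\left(u,Z \right)} = \sqrt{2} \sqrt{u}$ ($K{\left(u,Z \right)} = \sqrt{2 u} = \sqrt{2} \sqrt{u}$)
$\frac{1}{K{\left(w,3 \right)}} = \frac{1}{\sqrt{2} \sqrt{\frac{192}{11}}} = \frac{1}{\sqrt{2} \frac{8 \sqrt{33}}{11}} = \frac{1}{\frac{8}{11} \sqrt{66}} = \frac{\sqrt{66}}{48}$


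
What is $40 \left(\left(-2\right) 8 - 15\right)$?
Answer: $-1240$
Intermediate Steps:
$40 \left(\left(-2\right) 8 - 15\right) = 40 \left(-16 - 15\right) = 40 \left(-31\right) = -1240$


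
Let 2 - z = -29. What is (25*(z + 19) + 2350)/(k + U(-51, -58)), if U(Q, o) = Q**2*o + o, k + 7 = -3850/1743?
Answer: -896400/37580377 ≈ -0.023853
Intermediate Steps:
z = 31 (z = 2 - 1*(-29) = 2 + 29 = 31)
k = -2293/249 (k = -7 - 3850/1743 = -7 - 3850*1/1743 = -7 - 550/249 = -2293/249 ≈ -9.2088)
U(Q, o) = o + o*Q**2 (U(Q, o) = o*Q**2 + o = o + o*Q**2)
(25*(z + 19) + 2350)/(k + U(-51, -58)) = (25*(31 + 19) + 2350)/(-2293/249 - 58*(1 + (-51)**2)) = (25*50 + 2350)/(-2293/249 - 58*(1 + 2601)) = (1250 + 2350)/(-2293/249 - 58*2602) = 3600/(-2293/249 - 150916) = 3600/(-37580377/249) = 3600*(-249/37580377) = -896400/37580377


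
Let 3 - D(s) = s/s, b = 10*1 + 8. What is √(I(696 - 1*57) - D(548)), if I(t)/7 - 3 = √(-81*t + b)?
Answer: √(19 + 21*I*√5749) ≈ 28.385 + 28.048*I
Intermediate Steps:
b = 18 (b = 10 + 8 = 18)
D(s) = 2 (D(s) = 3 - s/s = 3 - 1*1 = 3 - 1 = 2)
I(t) = 21 + 7*√(18 - 81*t) (I(t) = 21 + 7*√(-81*t + 18) = 21 + 7*√(18 - 81*t))
√(I(696 - 1*57) - D(548)) = √((21 + 21*√(2 - 9*(696 - 1*57))) - 1*2) = √((21 + 21*√(2 - 9*(696 - 57))) - 2) = √((21 + 21*√(2 - 9*639)) - 2) = √((21 + 21*√(2 - 5751)) - 2) = √((21 + 21*√(-5749)) - 2) = √((21 + 21*(I*√5749)) - 2) = √((21 + 21*I*√5749) - 2) = √(19 + 21*I*√5749)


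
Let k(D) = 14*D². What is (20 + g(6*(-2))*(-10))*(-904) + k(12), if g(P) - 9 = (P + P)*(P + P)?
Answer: 5272336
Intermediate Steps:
g(P) = 9 + 4*P² (g(P) = 9 + (P + P)*(P + P) = 9 + (2*P)*(2*P) = 9 + 4*P²)
(20 + g(6*(-2))*(-10))*(-904) + k(12) = (20 + (9 + 4*(6*(-2))²)*(-10))*(-904) + 14*12² = (20 + (9 + 4*(-12)²)*(-10))*(-904) + 14*144 = (20 + (9 + 4*144)*(-10))*(-904) + 2016 = (20 + (9 + 576)*(-10))*(-904) + 2016 = (20 + 585*(-10))*(-904) + 2016 = (20 - 5850)*(-904) + 2016 = -5830*(-904) + 2016 = 5270320 + 2016 = 5272336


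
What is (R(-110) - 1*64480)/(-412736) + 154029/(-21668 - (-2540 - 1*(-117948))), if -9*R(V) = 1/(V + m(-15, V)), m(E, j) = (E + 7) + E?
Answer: -5459781634607/5643475943616 ≈ -0.96745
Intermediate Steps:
m(E, j) = 7 + 2*E (m(E, j) = (7 + E) + E = 7 + 2*E)
R(V) = -1/(9*(-23 + V)) (R(V) = -1/(9*(V + (7 + 2*(-15)))) = -1/(9*(V + (7 - 30))) = -1/(9*(V - 23)) = -1/(9*(-23 + V)))
(R(-110) - 1*64480)/(-412736) + 154029/(-21668 - (-2540 - 1*(-117948))) = (-1/(-207 + 9*(-110)) - 1*64480)/(-412736) + 154029/(-21668 - (-2540 - 1*(-117948))) = (-1/(-207 - 990) - 64480)*(-1/412736) + 154029/(-21668 - (-2540 + 117948)) = (-1/(-1197) - 64480)*(-1/412736) + 154029/(-21668 - 1*115408) = (-1*(-1/1197) - 64480)*(-1/412736) + 154029/(-21668 - 115408) = (1/1197 - 64480)*(-1/412736) + 154029/(-137076) = -77182559/1197*(-1/412736) + 154029*(-1/137076) = 77182559/494044992 - 51343/45692 = -5459781634607/5643475943616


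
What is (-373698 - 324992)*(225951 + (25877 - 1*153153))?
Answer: -68943235750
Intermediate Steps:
(-373698 - 324992)*(225951 + (25877 - 1*153153)) = -698690*(225951 + (25877 - 153153)) = -698690*(225951 - 127276) = -698690*98675 = -68943235750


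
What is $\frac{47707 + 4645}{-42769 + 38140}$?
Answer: $- \frac{52352}{4629} \approx -11.31$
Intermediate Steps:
$\frac{47707 + 4645}{-42769 + 38140} = \frac{52352}{-4629} = 52352 \left(- \frac{1}{4629}\right) = - \frac{52352}{4629}$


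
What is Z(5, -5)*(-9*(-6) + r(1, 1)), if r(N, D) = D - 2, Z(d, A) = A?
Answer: -265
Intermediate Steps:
r(N, D) = -2 + D
Z(5, -5)*(-9*(-6) + r(1, 1)) = -5*(-9*(-6) + (-2 + 1)) = -5*(54 - 1) = -5*53 = -265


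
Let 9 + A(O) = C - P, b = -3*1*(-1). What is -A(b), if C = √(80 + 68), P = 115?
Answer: 124 - 2*√37 ≈ 111.83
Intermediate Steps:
C = 2*√37 (C = √148 = 2*√37 ≈ 12.166)
b = 3 (b = -3*(-1) = 3)
A(O) = -124 + 2*√37 (A(O) = -9 + (2*√37 - 1*115) = -9 + (2*√37 - 115) = -9 + (-115 + 2*√37) = -124 + 2*√37)
-A(b) = -(-124 + 2*√37) = 124 - 2*√37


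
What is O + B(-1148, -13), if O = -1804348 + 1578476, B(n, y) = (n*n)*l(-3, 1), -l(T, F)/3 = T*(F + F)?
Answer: 23496400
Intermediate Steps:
l(T, F) = -6*F*T (l(T, F) = -3*T*(F + F) = -3*T*2*F = -6*F*T)
B(n, y) = 18*n² (B(n, y) = (n*n)*(-6*1*(-3)) = n²*18 = 18*n²)
O = -225872
O + B(-1148, -13) = -225872 + 18*(-1148)² = -225872 + 18*1317904 = -225872 + 23722272 = 23496400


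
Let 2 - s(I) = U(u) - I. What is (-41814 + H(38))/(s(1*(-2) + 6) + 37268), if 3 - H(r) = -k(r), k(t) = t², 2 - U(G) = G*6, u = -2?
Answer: -40367/37260 ≈ -1.0834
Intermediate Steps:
U(G) = 2 - 6*G (U(G) = 2 - G*6 = 2 - 6*G)
H(r) = 3 + r² (H(r) = 3 - (-1)*r² = 3 + r²)
s(I) = -12 + I (s(I) = 2 - ((2 - 6*(-2)) - I) = 2 - ((2 + 12) - I) = 2 - (14 - I) = 2 + (-14 + I) = -12 + I)
(-41814 + H(38))/(s(1*(-2) + 6) + 37268) = (-41814 + (3 + 38²))/((-12 + (1*(-2) + 6)) + 37268) = (-41814 + (3 + 1444))/((-12 + (-2 + 6)) + 37268) = (-41814 + 1447)/((-12 + 4) + 37268) = -40367/(-8 + 37268) = -40367/37260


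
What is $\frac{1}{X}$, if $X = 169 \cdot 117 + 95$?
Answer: $\frac{1}{19868} \approx 5.0332 \cdot 10^{-5}$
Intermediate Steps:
$X = 19868$ ($X = 19773 + 95 = 19868$)
$\frac{1}{X} = \frac{1}{19868}$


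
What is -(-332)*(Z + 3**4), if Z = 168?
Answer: 82668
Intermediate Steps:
-(-332)*(Z + 3**4) = -(-332)*(168 + 3**4) = -(-332)*(168 + 81) = -(-332)*249 = -1*(-82668) = 82668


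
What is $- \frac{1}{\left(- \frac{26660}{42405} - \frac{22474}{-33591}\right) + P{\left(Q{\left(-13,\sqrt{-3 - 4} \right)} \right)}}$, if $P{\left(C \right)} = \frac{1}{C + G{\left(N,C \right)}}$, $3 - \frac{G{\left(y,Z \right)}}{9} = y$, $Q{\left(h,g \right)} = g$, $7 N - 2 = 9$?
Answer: $\frac{31653919 \left(- 7 \sqrt{7} + 90 i\right)}{- 336525253 i + 8940386 \sqrt{7}} \approx -8.5457 - 1.1414 i$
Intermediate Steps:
$N = \frac{11}{7}$ ($N = \frac{2}{7} + \frac{1}{7} \cdot 9 = \frac{2}{7} + \frac{9}{7} = \frac{11}{7} \approx 1.5714$)
$G{\left(y,Z \right)} = 27 - 9 y$
$P{\left(C \right)} = \frac{1}{\frac{90}{7} + C}$ ($P{\left(C \right)} = \frac{1}{C + \left(27 - \frac{99}{7}\right)} = \frac{1}{C + \frac{90}{7}} = \frac{1}{\frac{90}{7} + C}$)
$- \frac{1}{\left(- \frac{26660}{42405} - \frac{22474}{-33591}\right) + P{\left(Q{\left(-13,\sqrt{-3 - 4} \right)} \right)}} = - \frac{1}{\left(- \frac{26660}{42405} - \frac{22474}{-33591}\right) + \frac{7}{90 + 7 \sqrt{-3 - 4}}} = - \frac{1}{\left(\left(-26660\right) \frac{1}{42405} - - \frac{22474}{33591}\right) + \frac{7}{90 + 7 \sqrt{-7}}} = - \frac{1}{\left(- \frac{5332}{8481} + \frac{22474}{33591}\right) + \frac{7}{90 + 7 i \sqrt{7}}} = - \frac{1}{\frac{1277198}{31653919} + \frac{7}{90 + 7 i \sqrt{7}}}$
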